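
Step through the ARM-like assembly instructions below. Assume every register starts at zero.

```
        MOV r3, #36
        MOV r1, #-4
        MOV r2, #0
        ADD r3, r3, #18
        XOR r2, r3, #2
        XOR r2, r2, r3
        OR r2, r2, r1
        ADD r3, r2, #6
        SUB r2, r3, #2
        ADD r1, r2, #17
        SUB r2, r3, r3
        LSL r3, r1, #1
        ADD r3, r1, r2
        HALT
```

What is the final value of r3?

MOV r3, #36 → r3=36
MOV r1, #-4 → r1=-4
MOV r2, #0 → r2=0
ADD r3, r3, #18 → r3=36+18=54
XOR r2, r3, #2 → r2=54^2=52
XOR r2, r2, r3 → r2=52^54=2
OR r2, r2, r1 → r2=2|(-4)=-2
ADD r3, r2, #6 → r3=(-2)+6=4
SUB r2, r3, #2 → r2=4-2=2
ADD r1, r2, #17 → r1=2+17=19
SUB r2, r3, r3 → r2=4-4=0
LSL r3, r1, #1 → r3=19<<1=38
ADD r3, r1, r2 → r3=19+0=19
halt.

19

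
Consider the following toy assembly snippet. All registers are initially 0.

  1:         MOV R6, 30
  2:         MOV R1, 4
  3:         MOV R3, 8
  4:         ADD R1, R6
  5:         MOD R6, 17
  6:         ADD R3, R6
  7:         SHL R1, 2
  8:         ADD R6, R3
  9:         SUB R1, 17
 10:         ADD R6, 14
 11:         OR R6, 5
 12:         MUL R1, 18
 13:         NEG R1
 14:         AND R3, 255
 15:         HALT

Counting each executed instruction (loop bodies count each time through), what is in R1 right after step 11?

MOV R6, 30 → R6=30
MOV R1, 4 → R1=4
MOV R3, 8 → R3=8
ADD R1, R6 → R1=4+30=34
MOD R6, 17 → R6=30%17=13
ADD R3, R6 → R3=8+13=21
SHL R1, 2 → R1=34<<2=136
ADD R6, R3 → R6=13+21=34
SUB R1, 17 → R1=136-17=119
ADD R6, 14 → R6=34+14=48
OR R6, 5 → R6=48|5=53
After step 11: R1 = 119.

119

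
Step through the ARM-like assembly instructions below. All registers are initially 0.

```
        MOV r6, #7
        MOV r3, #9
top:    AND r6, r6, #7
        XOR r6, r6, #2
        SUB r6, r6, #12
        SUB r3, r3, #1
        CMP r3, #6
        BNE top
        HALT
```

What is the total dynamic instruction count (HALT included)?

21

MOV r6, #7 → r6=7
MOV r3, #9 → r3=9
AND r6, r6, #7 → r6=7&7=7
XOR r6, r6, #2 → r6=7^2=5
SUB r6, r6, #12 → r6=5-12=-7
SUB r3, r3, #1 → r3=9-1=8
CMP r3, #6  (cmp 8,6)
BNE top: taken
AND r6, r6, #7 → r6=(-7)&7=1
XOR r6, r6, #2 → r6=1^2=3
SUB r6, r6, #12 → r6=3-12=-9
SUB r3, r3, #1 → r3=8-1=7
CMP r3, #6  (cmp 7,6)
BNE top: taken
AND r6, r6, #7 → r6=(-9)&7=7
XOR r6, r6, #2 → r6=7^2=5
SUB r6, r6, #12 → r6=5-12=-7
SUB r3, r3, #1 → r3=7-1=6
CMP r3, #6  (cmp 6,6)
BNE top: not taken
halt.
Total executed instructions: 21.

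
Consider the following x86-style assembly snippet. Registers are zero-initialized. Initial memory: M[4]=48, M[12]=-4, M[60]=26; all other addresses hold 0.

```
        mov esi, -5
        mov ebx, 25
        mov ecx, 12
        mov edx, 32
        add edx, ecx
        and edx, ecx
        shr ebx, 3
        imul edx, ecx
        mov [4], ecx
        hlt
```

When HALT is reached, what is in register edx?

144

esi=-5
ebx=25
ecx=12
edx=32
edx=32+12=44
edx=44&12=12
ebx=25>>3=3
edx=12*12=144
mov [4], ecx → M[4]=12
halt.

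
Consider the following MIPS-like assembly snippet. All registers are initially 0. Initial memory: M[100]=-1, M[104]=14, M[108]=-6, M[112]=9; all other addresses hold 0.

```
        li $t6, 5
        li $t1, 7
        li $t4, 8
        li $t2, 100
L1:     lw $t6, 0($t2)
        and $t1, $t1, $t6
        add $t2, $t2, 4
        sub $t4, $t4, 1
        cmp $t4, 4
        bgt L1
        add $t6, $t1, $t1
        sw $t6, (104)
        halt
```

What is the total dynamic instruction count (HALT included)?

31

after li $t6, 5: $t6=5
after li $t1, 7: $t1=7
after li $t4, 8: $t4=8
after li $t2, 100: $t2=100
after lw $t6, 0($t2): $t6=M[100]=-1
after and $t1, $t1, $t6: $t1=7&(-1)=7
after add $t2, $t2, 4: $t2=100+4=104
after sub $t4, $t4, 1: $t4=8-1=7
cmp $t4, 4  (cmp 7,4)
bgt L1: taken
after lw $t6, 0($t2): $t6=M[104]=14
after and $t1, $t1, $t6: $t1=7&14=6
after add $t2, $t2, 4: $t2=104+4=108
after sub $t4, $t4, 1: $t4=7-1=6
cmp $t4, 4  (cmp 6,4)
bgt L1: taken
after lw $t6, 0($t2): $t6=M[108]=-6
after and $t1, $t1, $t6: $t1=6&(-6)=2
after add $t2, $t2, 4: $t2=108+4=112
after sub $t4, $t4, 1: $t4=6-1=5
cmp $t4, 4  (cmp 5,4)
bgt L1: taken
after lw $t6, 0($t2): $t6=M[112]=9
after and $t1, $t1, $t6: $t1=2&9=0
after add $t2, $t2, 4: $t2=112+4=116
after sub $t4, $t4, 1: $t4=5-1=4
cmp $t4, 4  (cmp 4,4)
bgt L1: not taken
after add $t6, $t1, $t1: $t6=0+0=0
sw $t6, (104) → M[104]=0
halt.
Total executed instructions: 31.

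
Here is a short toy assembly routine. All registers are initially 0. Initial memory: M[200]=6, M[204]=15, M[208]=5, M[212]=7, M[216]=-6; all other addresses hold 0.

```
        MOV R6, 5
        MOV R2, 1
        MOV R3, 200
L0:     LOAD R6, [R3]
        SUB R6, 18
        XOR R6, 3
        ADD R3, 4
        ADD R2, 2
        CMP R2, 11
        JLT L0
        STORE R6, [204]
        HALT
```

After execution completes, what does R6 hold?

after MOV R6, 5: R6=5
after MOV R2, 1: R2=1
after MOV R3, 200: R3=200
after LOAD R6, [R3]: R6=M[200]=6
after SUB R6, 18: R6=6-18=-12
after XOR R6, 3: R6=(-12)^3=-9
after ADD R3, 4: R3=200+4=204
after ADD R2, 2: R2=1+2=3
CMP R2, 11  (cmp 3,11)
JLT L0: taken
after LOAD R6, [R3]: R6=M[204]=15
after SUB R6, 18: R6=15-18=-3
after XOR R6, 3: R6=(-3)^3=-2
after ADD R3, 4: R3=204+4=208
after ADD R2, 2: R2=3+2=5
CMP R2, 11  (cmp 5,11)
JLT L0: taken
after LOAD R6, [R3]: R6=M[208]=5
after SUB R6, 18: R6=5-18=-13
after XOR R6, 3: R6=(-13)^3=-16
after ADD R3, 4: R3=208+4=212
after ADD R2, 2: R2=5+2=7
CMP R2, 11  (cmp 7,11)
JLT L0: taken
after LOAD R6, [R3]: R6=M[212]=7
after SUB R6, 18: R6=7-18=-11
after XOR R6, 3: R6=(-11)^3=-10
after ADD R3, 4: R3=212+4=216
after ADD R2, 2: R2=7+2=9
CMP R2, 11  (cmp 9,11)
JLT L0: taken
after LOAD R6, [R3]: R6=M[216]=-6
after SUB R6, 18: R6=(-6)-18=-24
after XOR R6, 3: R6=(-24)^3=-21
after ADD R3, 4: R3=216+4=220
after ADD R2, 2: R2=9+2=11
CMP R2, 11  (cmp 11,11)
JLT L0: not taken
STORE R6, [204] → M[204]=-21
halt.

-21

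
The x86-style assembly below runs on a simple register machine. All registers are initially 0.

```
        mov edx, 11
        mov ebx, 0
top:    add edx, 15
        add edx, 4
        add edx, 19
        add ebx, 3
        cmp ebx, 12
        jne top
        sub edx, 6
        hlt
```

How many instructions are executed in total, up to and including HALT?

after mov edx, 11: edx=11
after mov ebx, 0: ebx=0
after add edx, 15: edx=11+15=26
after add edx, 4: edx=26+4=30
after add edx, 19: edx=30+19=49
after add ebx, 3: ebx=0+3=3
cmp ebx, 12  (cmp 3,12)
jne top: taken
after add edx, 15: edx=49+15=64
after add edx, 4: edx=64+4=68
after add edx, 19: edx=68+19=87
after add ebx, 3: ebx=3+3=6
cmp ebx, 12  (cmp 6,12)
jne top: taken
after add edx, 15: edx=87+15=102
after add edx, 4: edx=102+4=106
after add edx, 19: edx=106+19=125
after add ebx, 3: ebx=6+3=9
cmp ebx, 12  (cmp 9,12)
jne top: taken
after add edx, 15: edx=125+15=140
after add edx, 4: edx=140+4=144
after add edx, 19: edx=144+19=163
after add ebx, 3: ebx=9+3=12
cmp ebx, 12  (cmp 12,12)
jne top: not taken
after sub edx, 6: edx=163-6=157
halt.
Total executed instructions: 28.

28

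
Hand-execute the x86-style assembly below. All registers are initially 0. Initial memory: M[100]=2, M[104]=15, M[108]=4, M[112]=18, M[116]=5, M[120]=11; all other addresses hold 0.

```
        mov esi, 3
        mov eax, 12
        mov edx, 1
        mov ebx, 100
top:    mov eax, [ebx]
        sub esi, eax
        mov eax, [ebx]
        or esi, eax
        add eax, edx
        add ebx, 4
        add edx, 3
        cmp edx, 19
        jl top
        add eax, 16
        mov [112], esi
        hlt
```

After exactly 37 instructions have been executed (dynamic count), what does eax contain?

esi=3
eax=12
edx=1
ebx=100
eax=M[100]=2
esi=3-2=1
eax=M[100]=2
esi=1|2=3
eax=2+1=3
ebx=100+4=104
edx=1+3=4
cmp edx, 19  (cmp 4,19)
jl top: taken
eax=M[104]=15
esi=3-15=-12
eax=M[104]=15
esi=(-12)|15=-1
eax=15+4=19
ebx=104+4=108
edx=4+3=7
cmp edx, 19  (cmp 7,19)
jl top: taken
eax=M[108]=4
esi=(-1)-4=-5
eax=M[108]=4
esi=(-5)|4=-1
eax=4+7=11
ebx=108+4=112
edx=7+3=10
cmp edx, 19  (cmp 10,19)
jl top: taken
eax=M[112]=18
esi=(-1)-18=-19
eax=M[112]=18
esi=(-19)|18=-1
eax=18+10=28
ebx=112+4=116
After step 37: eax = 28.

28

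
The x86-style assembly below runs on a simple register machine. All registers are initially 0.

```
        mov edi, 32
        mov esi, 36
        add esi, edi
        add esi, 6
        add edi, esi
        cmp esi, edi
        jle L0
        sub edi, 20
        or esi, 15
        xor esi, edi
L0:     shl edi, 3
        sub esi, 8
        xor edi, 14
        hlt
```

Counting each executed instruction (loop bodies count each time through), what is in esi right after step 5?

edi=32
esi=36
esi=36+32=68
esi=68+6=74
edi=32+74=106
After step 5: esi = 74.

74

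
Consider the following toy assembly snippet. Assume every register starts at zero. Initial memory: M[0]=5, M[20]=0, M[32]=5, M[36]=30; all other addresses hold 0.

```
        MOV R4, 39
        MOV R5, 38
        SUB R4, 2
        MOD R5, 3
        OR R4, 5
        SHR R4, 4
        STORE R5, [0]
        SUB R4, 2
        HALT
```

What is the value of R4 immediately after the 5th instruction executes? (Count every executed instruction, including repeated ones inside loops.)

after MOV R4, 39: R4=39
after MOV R5, 38: R5=38
after SUB R4, 2: R4=39-2=37
after MOD R5, 3: R5=38%3=2
after OR R4, 5: R4=37|5=37
After step 5: R4 = 37.

37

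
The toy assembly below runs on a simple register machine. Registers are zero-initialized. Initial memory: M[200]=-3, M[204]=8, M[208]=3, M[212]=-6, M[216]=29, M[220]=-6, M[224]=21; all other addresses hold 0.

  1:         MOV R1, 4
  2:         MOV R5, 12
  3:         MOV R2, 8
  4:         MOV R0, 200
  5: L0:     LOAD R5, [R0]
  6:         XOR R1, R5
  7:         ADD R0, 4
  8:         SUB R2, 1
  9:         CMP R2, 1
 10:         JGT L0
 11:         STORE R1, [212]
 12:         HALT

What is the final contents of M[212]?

after MOV R1, 4: R1=4
after MOV R5, 12: R5=12
after MOV R2, 8: R2=8
after MOV R0, 200: R0=200
after LOAD R5, [R0]: R5=M[200]=-3
after XOR R1, R5: R1=4^(-3)=-7
after ADD R0, 4: R0=200+4=204
after SUB R2, 1: R2=8-1=7
CMP R2, 1  (cmp 7,1)
JGT L0: taken
after LOAD R5, [R0]: R5=M[204]=8
after XOR R1, R5: R1=(-7)^8=-15
after ADD R0, 4: R0=204+4=208
after SUB R2, 1: R2=7-1=6
CMP R2, 1  (cmp 6,1)
JGT L0: taken
after LOAD R5, [R0]: R5=M[208]=3
after XOR R1, R5: R1=(-15)^3=-14
after ADD R0, 4: R0=208+4=212
after SUB R2, 1: R2=6-1=5
CMP R2, 1  (cmp 5,1)
JGT L0: taken
after LOAD R5, [R0]: R5=M[212]=-6
after XOR R1, R5: R1=(-14)^(-6)=8
after ADD R0, 4: R0=212+4=216
after SUB R2, 1: R2=5-1=4
CMP R2, 1  (cmp 4,1)
JGT L0: taken
after LOAD R5, [R0]: R5=M[216]=29
after XOR R1, R5: R1=8^29=21
after ADD R0, 4: R0=216+4=220
after SUB R2, 1: R2=4-1=3
CMP R2, 1  (cmp 3,1)
JGT L0: taken
after LOAD R5, [R0]: R5=M[220]=-6
after XOR R1, R5: R1=21^(-6)=-17
after ADD R0, 4: R0=220+4=224
after SUB R2, 1: R2=3-1=2
CMP R2, 1  (cmp 2,1)
JGT L0: taken
after LOAD R5, [R0]: R5=M[224]=21
after XOR R1, R5: R1=(-17)^21=-6
after ADD R0, 4: R0=224+4=228
after SUB R2, 1: R2=2-1=1
CMP R2, 1  (cmp 1,1)
JGT L0: not taken
STORE R1, [212] → M[212]=-6
halt.

-6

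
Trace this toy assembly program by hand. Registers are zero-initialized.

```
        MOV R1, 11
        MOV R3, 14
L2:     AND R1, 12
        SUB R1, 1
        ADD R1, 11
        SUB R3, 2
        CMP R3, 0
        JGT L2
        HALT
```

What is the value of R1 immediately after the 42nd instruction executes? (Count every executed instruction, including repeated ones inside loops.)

18

MOV R1, 11 → R1=11
MOV R3, 14 → R3=14
AND R1, 12 → R1=11&12=8
SUB R1, 1 → R1=8-1=7
ADD R1, 11 → R1=7+11=18
SUB R3, 2 → R3=14-2=12
CMP R3, 0  (cmp 12,0)
JGT L2: taken
AND R1, 12 → R1=18&12=0
SUB R1, 1 → R1=0-1=-1
ADD R1, 11 → R1=(-1)+11=10
SUB R3, 2 → R3=12-2=10
CMP R3, 0  (cmp 10,0)
JGT L2: taken
AND R1, 12 → R1=10&12=8
SUB R1, 1 → R1=8-1=7
ADD R1, 11 → R1=7+11=18
SUB R3, 2 → R3=10-2=8
CMP R3, 0  (cmp 8,0)
JGT L2: taken
AND R1, 12 → R1=18&12=0
SUB R1, 1 → R1=0-1=-1
ADD R1, 11 → R1=(-1)+11=10
SUB R3, 2 → R3=8-2=6
CMP R3, 0  (cmp 6,0)
JGT L2: taken
AND R1, 12 → R1=10&12=8
SUB R1, 1 → R1=8-1=7
ADD R1, 11 → R1=7+11=18
SUB R3, 2 → R3=6-2=4
CMP R3, 0  (cmp 4,0)
JGT L2: taken
AND R1, 12 → R1=18&12=0
SUB R1, 1 → R1=0-1=-1
ADD R1, 11 → R1=(-1)+11=10
SUB R3, 2 → R3=4-2=2
CMP R3, 0  (cmp 2,0)
JGT L2: taken
AND R1, 12 → R1=10&12=8
SUB R1, 1 → R1=8-1=7
ADD R1, 11 → R1=7+11=18
SUB R3, 2 → R3=2-2=0
After step 42: R1 = 18.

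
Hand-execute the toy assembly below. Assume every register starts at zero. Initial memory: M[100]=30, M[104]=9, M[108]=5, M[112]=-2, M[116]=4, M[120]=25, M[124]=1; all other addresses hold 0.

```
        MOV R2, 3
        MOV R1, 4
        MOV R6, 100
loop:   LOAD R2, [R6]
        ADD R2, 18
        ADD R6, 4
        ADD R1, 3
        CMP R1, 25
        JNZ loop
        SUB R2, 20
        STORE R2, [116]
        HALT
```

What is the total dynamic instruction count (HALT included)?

MOV R2, 3 → R2=3
MOV R1, 4 → R1=4
MOV R6, 100 → R6=100
LOAD R2, [R6] → R2=M[100]=30
ADD R2, 18 → R2=30+18=48
ADD R6, 4 → R6=100+4=104
ADD R1, 3 → R1=4+3=7
CMP R1, 25  (cmp 7,25)
JNZ loop: taken
LOAD R2, [R6] → R2=M[104]=9
ADD R2, 18 → R2=9+18=27
ADD R6, 4 → R6=104+4=108
ADD R1, 3 → R1=7+3=10
CMP R1, 25  (cmp 10,25)
JNZ loop: taken
LOAD R2, [R6] → R2=M[108]=5
ADD R2, 18 → R2=5+18=23
ADD R6, 4 → R6=108+4=112
ADD R1, 3 → R1=10+3=13
CMP R1, 25  (cmp 13,25)
JNZ loop: taken
LOAD R2, [R6] → R2=M[112]=-2
ADD R2, 18 → R2=(-2)+18=16
ADD R6, 4 → R6=112+4=116
ADD R1, 3 → R1=13+3=16
CMP R1, 25  (cmp 16,25)
JNZ loop: taken
LOAD R2, [R6] → R2=M[116]=4
ADD R2, 18 → R2=4+18=22
ADD R6, 4 → R6=116+4=120
ADD R1, 3 → R1=16+3=19
CMP R1, 25  (cmp 19,25)
JNZ loop: taken
LOAD R2, [R6] → R2=M[120]=25
ADD R2, 18 → R2=25+18=43
ADD R6, 4 → R6=120+4=124
ADD R1, 3 → R1=19+3=22
CMP R1, 25  (cmp 22,25)
JNZ loop: taken
LOAD R2, [R6] → R2=M[124]=1
ADD R2, 18 → R2=1+18=19
ADD R6, 4 → R6=124+4=128
ADD R1, 3 → R1=22+3=25
CMP R1, 25  (cmp 25,25)
JNZ loop: not taken
SUB R2, 20 → R2=19-20=-1
STORE R2, [116] → M[116]=-1
halt.
Total executed instructions: 48.

48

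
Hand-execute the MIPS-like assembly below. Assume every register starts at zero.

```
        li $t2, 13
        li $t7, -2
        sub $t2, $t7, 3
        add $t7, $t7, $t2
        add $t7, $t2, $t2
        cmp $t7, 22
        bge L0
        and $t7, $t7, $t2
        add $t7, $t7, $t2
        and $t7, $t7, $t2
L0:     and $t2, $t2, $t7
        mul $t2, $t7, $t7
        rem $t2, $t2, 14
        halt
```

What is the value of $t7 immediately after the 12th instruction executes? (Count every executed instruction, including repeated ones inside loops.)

-23

li $t2, 13 → $t2=13
li $t7, -2 → $t7=-2
sub $t2, $t7, 3 → $t2=(-2)-3=-5
add $t7, $t7, $t2 → $t7=(-2)+(-5)=-7
add $t7, $t2, $t2 → $t7=(-5)+(-5)=-10
cmp $t7, 22  (cmp -10,22)
bge L0: not taken
and $t7, $t7, $t2 → $t7=(-10)&(-5)=-14
add $t7, $t7, $t2 → $t7=(-14)+(-5)=-19
and $t7, $t7, $t2 → $t7=(-19)&(-5)=-23
and $t2, $t2, $t7 → $t2=(-5)&(-23)=-23
mul $t2, $t7, $t7 → $t2=(-23)*(-23)=529
After step 12: $t7 = -23.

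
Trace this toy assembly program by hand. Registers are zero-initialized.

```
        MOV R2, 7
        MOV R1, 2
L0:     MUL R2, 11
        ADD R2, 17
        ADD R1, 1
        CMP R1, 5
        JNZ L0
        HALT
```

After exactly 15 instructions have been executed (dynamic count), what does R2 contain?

11578

MOV R2, 7 → R2=7
MOV R1, 2 → R1=2
MUL R2, 11 → R2=7*11=77
ADD R2, 17 → R2=77+17=94
ADD R1, 1 → R1=2+1=3
CMP R1, 5  (cmp 3,5)
JNZ L0: taken
MUL R2, 11 → R2=94*11=1034
ADD R2, 17 → R2=1034+17=1051
ADD R1, 1 → R1=3+1=4
CMP R1, 5  (cmp 4,5)
JNZ L0: taken
MUL R2, 11 → R2=1051*11=11561
ADD R2, 17 → R2=11561+17=11578
ADD R1, 1 → R1=4+1=5
After step 15: R2 = 11578.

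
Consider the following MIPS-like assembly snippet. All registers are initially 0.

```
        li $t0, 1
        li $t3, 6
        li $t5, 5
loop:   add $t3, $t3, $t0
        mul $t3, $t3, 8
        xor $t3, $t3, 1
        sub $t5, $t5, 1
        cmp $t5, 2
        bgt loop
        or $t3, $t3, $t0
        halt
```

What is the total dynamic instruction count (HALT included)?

23

li $t0, 1 → $t0=1
li $t3, 6 → $t3=6
li $t5, 5 → $t5=5
add $t3, $t3, $t0 → $t3=6+1=7
mul $t3, $t3, 8 → $t3=7*8=56
xor $t3, $t3, 1 → $t3=56^1=57
sub $t5, $t5, 1 → $t5=5-1=4
cmp $t5, 2  (cmp 4,2)
bgt loop: taken
add $t3, $t3, $t0 → $t3=57+1=58
mul $t3, $t3, 8 → $t3=58*8=464
xor $t3, $t3, 1 → $t3=464^1=465
sub $t5, $t5, 1 → $t5=4-1=3
cmp $t5, 2  (cmp 3,2)
bgt loop: taken
add $t3, $t3, $t0 → $t3=465+1=466
mul $t3, $t3, 8 → $t3=466*8=3728
xor $t3, $t3, 1 → $t3=3728^1=3729
sub $t5, $t5, 1 → $t5=3-1=2
cmp $t5, 2  (cmp 2,2)
bgt loop: not taken
or $t3, $t3, $t0 → $t3=3729|1=3729
halt.
Total executed instructions: 23.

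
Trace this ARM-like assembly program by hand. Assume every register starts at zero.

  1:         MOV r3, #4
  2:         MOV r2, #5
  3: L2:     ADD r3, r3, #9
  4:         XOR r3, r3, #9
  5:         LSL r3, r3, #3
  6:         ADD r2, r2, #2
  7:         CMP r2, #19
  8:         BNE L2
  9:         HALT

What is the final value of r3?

r3=4
r2=5
r3=4+9=13
r3=13^9=4
r3=4<<3=32
r2=5+2=7
CMP r2, #19  (cmp 7,19)
BNE L2: taken
r3=32+9=41
r3=41^9=32
r3=32<<3=256
r2=7+2=9
CMP r2, #19  (cmp 9,19)
BNE L2: taken
r3=256+9=265
r3=265^9=256
r3=256<<3=2048
r2=9+2=11
CMP r2, #19  (cmp 11,19)
BNE L2: taken
r3=2048+9=2057
r3=2057^9=2048
r3=2048<<3=16384
r2=11+2=13
CMP r2, #19  (cmp 13,19)
BNE L2: taken
r3=16384+9=16393
r3=16393^9=16384
r3=16384<<3=131072
r2=13+2=15
CMP r2, #19  (cmp 15,19)
BNE L2: taken
r3=131072+9=131081
r3=131081^9=131072
r3=131072<<3=1048576
r2=15+2=17
CMP r2, #19  (cmp 17,19)
BNE L2: taken
r3=1048576+9=1048585
r3=1048585^9=1048576
r3=1048576<<3=8388608
r2=17+2=19
CMP r2, #19  (cmp 19,19)
BNE L2: not taken
halt.

8388608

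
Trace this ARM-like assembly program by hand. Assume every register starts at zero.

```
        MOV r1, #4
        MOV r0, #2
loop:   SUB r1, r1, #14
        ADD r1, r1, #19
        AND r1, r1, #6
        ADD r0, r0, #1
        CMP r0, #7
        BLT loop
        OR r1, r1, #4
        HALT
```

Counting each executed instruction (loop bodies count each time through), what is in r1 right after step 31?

r1=4
r0=2
r1=4-14=-10
r1=(-10)+19=9
r1=9&6=0
r0=2+1=3
CMP r0, #7  (cmp 3,7)
BLT loop: taken
r1=0-14=-14
r1=(-14)+19=5
r1=5&6=4
r0=3+1=4
CMP r0, #7  (cmp 4,7)
BLT loop: taken
r1=4-14=-10
r1=(-10)+19=9
r1=9&6=0
r0=4+1=5
CMP r0, #7  (cmp 5,7)
BLT loop: taken
r1=0-14=-14
r1=(-14)+19=5
r1=5&6=4
r0=5+1=6
CMP r0, #7  (cmp 6,7)
BLT loop: taken
r1=4-14=-10
r1=(-10)+19=9
r1=9&6=0
r0=6+1=7
CMP r0, #7  (cmp 7,7)
After step 31: r1 = 0.

0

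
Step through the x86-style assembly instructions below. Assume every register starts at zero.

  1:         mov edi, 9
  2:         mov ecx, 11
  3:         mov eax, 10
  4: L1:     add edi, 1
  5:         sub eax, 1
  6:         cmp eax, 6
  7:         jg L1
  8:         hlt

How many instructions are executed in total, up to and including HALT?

20

after mov edi, 9: edi=9
after mov ecx, 11: ecx=11
after mov eax, 10: eax=10
after add edi, 1: edi=9+1=10
after sub eax, 1: eax=10-1=9
cmp eax, 6  (cmp 9,6)
jg L1: taken
after add edi, 1: edi=10+1=11
after sub eax, 1: eax=9-1=8
cmp eax, 6  (cmp 8,6)
jg L1: taken
after add edi, 1: edi=11+1=12
after sub eax, 1: eax=8-1=7
cmp eax, 6  (cmp 7,6)
jg L1: taken
after add edi, 1: edi=12+1=13
after sub eax, 1: eax=7-1=6
cmp eax, 6  (cmp 6,6)
jg L1: not taken
halt.
Total executed instructions: 20.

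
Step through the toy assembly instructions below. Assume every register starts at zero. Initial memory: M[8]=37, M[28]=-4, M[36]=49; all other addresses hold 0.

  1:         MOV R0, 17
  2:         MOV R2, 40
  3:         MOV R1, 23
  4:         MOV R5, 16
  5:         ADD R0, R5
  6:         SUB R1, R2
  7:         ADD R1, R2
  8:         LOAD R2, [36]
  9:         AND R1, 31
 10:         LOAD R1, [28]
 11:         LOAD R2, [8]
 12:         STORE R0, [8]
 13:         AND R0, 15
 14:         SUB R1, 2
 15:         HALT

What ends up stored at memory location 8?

after MOV R0, 17: R0=17
after MOV R2, 40: R2=40
after MOV R1, 23: R1=23
after MOV R5, 16: R5=16
after ADD R0, R5: R0=17+16=33
after SUB R1, R2: R1=23-40=-17
after ADD R1, R2: R1=(-17)+40=23
after LOAD R2, [36]: R2=M[36]=49
after AND R1, 31: R1=23&31=23
after LOAD R1, [28]: R1=M[28]=-4
after LOAD R2, [8]: R2=M[8]=37
STORE R0, [8] → M[8]=33
after AND R0, 15: R0=33&15=1
after SUB R1, 2: R1=(-4)-2=-6
halt.

33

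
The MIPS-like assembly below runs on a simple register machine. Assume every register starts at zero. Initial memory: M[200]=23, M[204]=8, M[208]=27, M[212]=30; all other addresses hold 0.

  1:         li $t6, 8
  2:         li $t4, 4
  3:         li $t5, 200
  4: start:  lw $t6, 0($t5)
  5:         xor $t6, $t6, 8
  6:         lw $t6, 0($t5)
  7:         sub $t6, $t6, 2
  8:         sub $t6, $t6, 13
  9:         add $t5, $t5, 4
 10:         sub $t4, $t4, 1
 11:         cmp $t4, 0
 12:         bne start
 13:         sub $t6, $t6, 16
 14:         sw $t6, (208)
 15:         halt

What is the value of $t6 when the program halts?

after li $t6, 8: $t6=8
after li $t4, 4: $t4=4
after li $t5, 200: $t5=200
after lw $t6, 0($t5): $t6=M[200]=23
after xor $t6, $t6, 8: $t6=23^8=31
after lw $t6, 0($t5): $t6=M[200]=23
after sub $t6, $t6, 2: $t6=23-2=21
after sub $t6, $t6, 13: $t6=21-13=8
after add $t5, $t5, 4: $t5=200+4=204
after sub $t4, $t4, 1: $t4=4-1=3
cmp $t4, 0  (cmp 3,0)
bne start: taken
after lw $t6, 0($t5): $t6=M[204]=8
after xor $t6, $t6, 8: $t6=8^8=0
after lw $t6, 0($t5): $t6=M[204]=8
after sub $t6, $t6, 2: $t6=8-2=6
after sub $t6, $t6, 13: $t6=6-13=-7
after add $t5, $t5, 4: $t5=204+4=208
after sub $t4, $t4, 1: $t4=3-1=2
cmp $t4, 0  (cmp 2,0)
bne start: taken
after lw $t6, 0($t5): $t6=M[208]=27
after xor $t6, $t6, 8: $t6=27^8=19
after lw $t6, 0($t5): $t6=M[208]=27
after sub $t6, $t6, 2: $t6=27-2=25
after sub $t6, $t6, 13: $t6=25-13=12
after add $t5, $t5, 4: $t5=208+4=212
after sub $t4, $t4, 1: $t4=2-1=1
cmp $t4, 0  (cmp 1,0)
bne start: taken
after lw $t6, 0($t5): $t6=M[212]=30
after xor $t6, $t6, 8: $t6=30^8=22
after lw $t6, 0($t5): $t6=M[212]=30
after sub $t6, $t6, 2: $t6=30-2=28
after sub $t6, $t6, 13: $t6=28-13=15
after add $t5, $t5, 4: $t5=212+4=216
after sub $t4, $t4, 1: $t4=1-1=0
cmp $t4, 0  (cmp 0,0)
bne start: not taken
after sub $t6, $t6, 16: $t6=15-16=-1
sw $t6, (208) → M[208]=-1
halt.

-1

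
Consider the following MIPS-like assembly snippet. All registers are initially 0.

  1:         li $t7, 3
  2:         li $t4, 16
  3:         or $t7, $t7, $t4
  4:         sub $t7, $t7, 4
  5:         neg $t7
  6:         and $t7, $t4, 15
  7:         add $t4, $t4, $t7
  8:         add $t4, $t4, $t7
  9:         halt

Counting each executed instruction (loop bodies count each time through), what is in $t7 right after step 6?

0

li $t7, 3 → $t7=3
li $t4, 16 → $t4=16
or $t7, $t7, $t4 → $t7=3|16=19
sub $t7, $t7, 4 → $t7=19-4=15
neg $t7 → $t7=-(15)=-15
and $t7, $t4, 15 → $t7=16&15=0
After step 6: $t7 = 0.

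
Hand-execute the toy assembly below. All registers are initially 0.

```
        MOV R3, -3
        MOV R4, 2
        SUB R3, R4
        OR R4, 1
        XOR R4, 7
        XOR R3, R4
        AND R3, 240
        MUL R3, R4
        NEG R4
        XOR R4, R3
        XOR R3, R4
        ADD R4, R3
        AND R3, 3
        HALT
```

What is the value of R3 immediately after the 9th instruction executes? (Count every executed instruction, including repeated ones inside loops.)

R3=-3
R4=2
R3=(-3)-2=-5
R4=2|1=3
R4=3^7=4
R3=(-5)^4=-1
R3=(-1)&240=240
R3=240*4=960
R4=-(4)=-4
After step 9: R3 = 960.

960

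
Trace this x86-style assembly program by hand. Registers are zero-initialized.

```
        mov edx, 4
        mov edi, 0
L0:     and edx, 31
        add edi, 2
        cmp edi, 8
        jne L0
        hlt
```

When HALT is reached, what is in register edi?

8

mov edx, 4 → edx=4
mov edi, 0 → edi=0
and edx, 31 → edx=4&31=4
add edi, 2 → edi=0+2=2
cmp edi, 8  (cmp 2,8)
jne L0: taken
and edx, 31 → edx=4&31=4
add edi, 2 → edi=2+2=4
cmp edi, 8  (cmp 4,8)
jne L0: taken
and edx, 31 → edx=4&31=4
add edi, 2 → edi=4+2=6
cmp edi, 8  (cmp 6,8)
jne L0: taken
and edx, 31 → edx=4&31=4
add edi, 2 → edi=6+2=8
cmp edi, 8  (cmp 8,8)
jne L0: not taken
halt.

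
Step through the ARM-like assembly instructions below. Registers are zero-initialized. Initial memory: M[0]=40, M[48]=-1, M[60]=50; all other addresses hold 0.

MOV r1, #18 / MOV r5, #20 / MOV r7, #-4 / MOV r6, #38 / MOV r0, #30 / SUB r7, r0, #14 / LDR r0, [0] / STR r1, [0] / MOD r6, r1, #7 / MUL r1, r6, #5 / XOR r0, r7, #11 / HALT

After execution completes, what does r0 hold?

r1=18
r5=20
r7=-4
r6=38
r0=30
r7=30-14=16
r0=M[0]=40
STR r1, [0] → M[0]=18
r6=18%7=4
r1=4*5=20
r0=16^11=27
halt.

27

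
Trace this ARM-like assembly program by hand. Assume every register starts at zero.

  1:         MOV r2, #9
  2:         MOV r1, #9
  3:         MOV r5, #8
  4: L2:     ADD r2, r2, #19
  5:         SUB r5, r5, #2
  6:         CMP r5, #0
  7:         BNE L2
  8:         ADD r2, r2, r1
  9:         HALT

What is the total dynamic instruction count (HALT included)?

r2=9
r1=9
r5=8
r2=9+19=28
r5=8-2=6
CMP r5, #0  (cmp 6,0)
BNE L2: taken
r2=28+19=47
r5=6-2=4
CMP r5, #0  (cmp 4,0)
BNE L2: taken
r2=47+19=66
r5=4-2=2
CMP r5, #0  (cmp 2,0)
BNE L2: taken
r2=66+19=85
r5=2-2=0
CMP r5, #0  (cmp 0,0)
BNE L2: not taken
r2=85+9=94
halt.
Total executed instructions: 21.

21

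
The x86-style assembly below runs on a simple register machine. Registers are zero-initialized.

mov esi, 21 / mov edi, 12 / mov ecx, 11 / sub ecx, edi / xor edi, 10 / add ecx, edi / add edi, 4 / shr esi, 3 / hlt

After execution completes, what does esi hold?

2

esi=21
edi=12
ecx=11
ecx=11-12=-1
edi=12^10=6
ecx=(-1)+6=5
edi=6+4=10
esi=21>>3=2
halt.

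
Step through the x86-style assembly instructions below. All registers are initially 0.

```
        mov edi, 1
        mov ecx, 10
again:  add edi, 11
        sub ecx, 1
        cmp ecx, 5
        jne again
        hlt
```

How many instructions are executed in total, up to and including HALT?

mov edi, 1 → edi=1
mov ecx, 10 → ecx=10
add edi, 11 → edi=1+11=12
sub ecx, 1 → ecx=10-1=9
cmp ecx, 5  (cmp 9,5)
jne again: taken
add edi, 11 → edi=12+11=23
sub ecx, 1 → ecx=9-1=8
cmp ecx, 5  (cmp 8,5)
jne again: taken
add edi, 11 → edi=23+11=34
sub ecx, 1 → ecx=8-1=7
cmp ecx, 5  (cmp 7,5)
jne again: taken
add edi, 11 → edi=34+11=45
sub ecx, 1 → ecx=7-1=6
cmp ecx, 5  (cmp 6,5)
jne again: taken
add edi, 11 → edi=45+11=56
sub ecx, 1 → ecx=6-1=5
cmp ecx, 5  (cmp 5,5)
jne again: not taken
halt.
Total executed instructions: 23.

23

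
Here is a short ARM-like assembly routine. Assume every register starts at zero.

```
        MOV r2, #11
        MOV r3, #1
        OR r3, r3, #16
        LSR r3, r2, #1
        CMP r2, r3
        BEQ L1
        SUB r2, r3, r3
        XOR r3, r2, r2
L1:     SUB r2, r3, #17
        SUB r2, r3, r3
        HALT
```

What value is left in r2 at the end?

MOV r2, #11 → r2=11
MOV r3, #1 → r3=1
OR r3, r3, #16 → r3=1|16=17
LSR r3, r2, #1 → r3=11>>1=5
CMP r2, r3  (cmp 11,5)
BEQ L1: not taken
SUB r2, r3, r3 → r2=5-5=0
XOR r3, r2, r2 → r3=0^0=0
SUB r2, r3, #17 → r2=0-17=-17
SUB r2, r3, r3 → r2=0-0=0
halt.

0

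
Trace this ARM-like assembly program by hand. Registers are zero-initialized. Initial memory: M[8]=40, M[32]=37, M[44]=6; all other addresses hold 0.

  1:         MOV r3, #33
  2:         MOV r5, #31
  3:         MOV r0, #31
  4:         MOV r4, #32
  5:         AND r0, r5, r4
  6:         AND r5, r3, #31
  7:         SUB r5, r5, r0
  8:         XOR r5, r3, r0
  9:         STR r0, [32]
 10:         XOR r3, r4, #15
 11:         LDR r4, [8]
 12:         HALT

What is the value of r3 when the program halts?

after MOV r3, #33: r3=33
after MOV r5, #31: r5=31
after MOV r0, #31: r0=31
after MOV r4, #32: r4=32
after AND r0, r5, r4: r0=31&32=0
after AND r5, r3, #31: r5=33&31=1
after SUB r5, r5, r0: r5=1-0=1
after XOR r5, r3, r0: r5=33^0=33
STR r0, [32] → M[32]=0
after XOR r3, r4, #15: r3=32^15=47
after LDR r4, [8]: r4=M[8]=40
halt.

47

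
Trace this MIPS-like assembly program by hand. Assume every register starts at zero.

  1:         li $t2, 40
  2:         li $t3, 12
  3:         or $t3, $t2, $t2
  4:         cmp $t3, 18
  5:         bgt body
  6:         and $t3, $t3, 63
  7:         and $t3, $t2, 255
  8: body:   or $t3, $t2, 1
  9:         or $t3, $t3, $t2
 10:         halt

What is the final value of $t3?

41

after li $t2, 40: $t2=40
after li $t3, 12: $t3=12
after or $t3, $t2, $t2: $t3=40|40=40
cmp $t3, 18  (cmp 40,18)
bgt body: taken
after or $t3, $t2, 1: $t3=40|1=41
after or $t3, $t3, $t2: $t3=41|40=41
halt.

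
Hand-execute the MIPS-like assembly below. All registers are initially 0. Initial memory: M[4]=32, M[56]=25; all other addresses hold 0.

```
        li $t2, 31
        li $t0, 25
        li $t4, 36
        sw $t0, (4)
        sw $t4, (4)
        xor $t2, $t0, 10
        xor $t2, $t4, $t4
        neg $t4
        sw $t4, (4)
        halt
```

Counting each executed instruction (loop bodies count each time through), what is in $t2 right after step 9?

0

$t2=31
$t0=25
$t4=36
sw $t0, (4) → M[4]=25
sw $t4, (4) → M[4]=36
$t2=25^10=19
$t2=36^36=0
$t4=-(36)=-36
sw $t4, (4) → M[4]=-36
After step 9: $t2 = 0.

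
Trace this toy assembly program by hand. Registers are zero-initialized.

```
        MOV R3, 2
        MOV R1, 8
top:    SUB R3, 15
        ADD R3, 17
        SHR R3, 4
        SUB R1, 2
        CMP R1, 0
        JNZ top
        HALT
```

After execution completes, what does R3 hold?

0

MOV R3, 2 → R3=2
MOV R1, 8 → R1=8
SUB R3, 15 → R3=2-15=-13
ADD R3, 17 → R3=(-13)+17=4
SHR R3, 4 → R3=4>>4=0
SUB R1, 2 → R1=8-2=6
CMP R1, 0  (cmp 6,0)
JNZ top: taken
SUB R3, 15 → R3=0-15=-15
ADD R3, 17 → R3=(-15)+17=2
SHR R3, 4 → R3=2>>4=0
SUB R1, 2 → R1=6-2=4
CMP R1, 0  (cmp 4,0)
JNZ top: taken
SUB R3, 15 → R3=0-15=-15
ADD R3, 17 → R3=(-15)+17=2
SHR R3, 4 → R3=2>>4=0
SUB R1, 2 → R1=4-2=2
CMP R1, 0  (cmp 2,0)
JNZ top: taken
SUB R3, 15 → R3=0-15=-15
ADD R3, 17 → R3=(-15)+17=2
SHR R3, 4 → R3=2>>4=0
SUB R1, 2 → R1=2-2=0
CMP R1, 0  (cmp 0,0)
JNZ top: not taken
halt.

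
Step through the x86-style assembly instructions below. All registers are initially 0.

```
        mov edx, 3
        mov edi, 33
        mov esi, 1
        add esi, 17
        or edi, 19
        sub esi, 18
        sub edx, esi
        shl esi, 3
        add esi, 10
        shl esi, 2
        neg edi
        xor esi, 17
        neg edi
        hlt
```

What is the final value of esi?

57

mov edx, 3 → edx=3
mov edi, 33 → edi=33
mov esi, 1 → esi=1
add esi, 17 → esi=1+17=18
or edi, 19 → edi=33|19=51
sub esi, 18 → esi=18-18=0
sub edx, esi → edx=3-0=3
shl esi, 3 → esi=0<<3=0
add esi, 10 → esi=0+10=10
shl esi, 2 → esi=10<<2=40
neg edi → edi=-(51)=-51
xor esi, 17 → esi=40^17=57
neg edi → edi=-(-51)=51
halt.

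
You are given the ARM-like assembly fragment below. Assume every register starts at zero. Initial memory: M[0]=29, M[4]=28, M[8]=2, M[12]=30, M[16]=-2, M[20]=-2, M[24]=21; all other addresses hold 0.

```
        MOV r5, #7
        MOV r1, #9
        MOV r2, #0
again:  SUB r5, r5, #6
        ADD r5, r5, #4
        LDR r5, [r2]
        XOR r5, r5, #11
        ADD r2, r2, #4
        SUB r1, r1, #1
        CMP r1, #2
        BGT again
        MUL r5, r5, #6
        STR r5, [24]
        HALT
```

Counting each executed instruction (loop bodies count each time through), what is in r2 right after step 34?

16

MOV r5, #7 → r5=7
MOV r1, #9 → r1=9
MOV r2, #0 → r2=0
SUB r5, r5, #6 → r5=7-6=1
ADD r5, r5, #4 → r5=1+4=5
LDR r5, [r2] → r5=M[0]=29
XOR r5, r5, #11 → r5=29^11=22
ADD r2, r2, #4 → r2=0+4=4
SUB r1, r1, #1 → r1=9-1=8
CMP r1, #2  (cmp 8,2)
BGT again: taken
SUB r5, r5, #6 → r5=22-6=16
ADD r5, r5, #4 → r5=16+4=20
LDR r5, [r2] → r5=M[4]=28
XOR r5, r5, #11 → r5=28^11=23
ADD r2, r2, #4 → r2=4+4=8
SUB r1, r1, #1 → r1=8-1=7
CMP r1, #2  (cmp 7,2)
BGT again: taken
SUB r5, r5, #6 → r5=23-6=17
ADD r5, r5, #4 → r5=17+4=21
LDR r5, [r2] → r5=M[8]=2
XOR r5, r5, #11 → r5=2^11=9
ADD r2, r2, #4 → r2=8+4=12
SUB r1, r1, #1 → r1=7-1=6
CMP r1, #2  (cmp 6,2)
BGT again: taken
SUB r5, r5, #6 → r5=9-6=3
ADD r5, r5, #4 → r5=3+4=7
LDR r5, [r2] → r5=M[12]=30
XOR r5, r5, #11 → r5=30^11=21
ADD r2, r2, #4 → r2=12+4=16
SUB r1, r1, #1 → r1=6-1=5
CMP r1, #2  (cmp 5,2)
After step 34: r2 = 16.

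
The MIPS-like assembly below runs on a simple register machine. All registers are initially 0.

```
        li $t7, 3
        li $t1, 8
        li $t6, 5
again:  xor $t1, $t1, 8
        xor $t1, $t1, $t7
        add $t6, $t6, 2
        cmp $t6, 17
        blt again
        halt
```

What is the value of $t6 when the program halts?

$t7=3
$t1=8
$t6=5
$t1=8^8=0
$t1=0^3=3
$t6=5+2=7
cmp $t6, 17  (cmp 7,17)
blt again: taken
$t1=3^8=11
$t1=11^3=8
$t6=7+2=9
cmp $t6, 17  (cmp 9,17)
blt again: taken
$t1=8^8=0
$t1=0^3=3
$t6=9+2=11
cmp $t6, 17  (cmp 11,17)
blt again: taken
$t1=3^8=11
$t1=11^3=8
$t6=11+2=13
cmp $t6, 17  (cmp 13,17)
blt again: taken
$t1=8^8=0
$t1=0^3=3
$t6=13+2=15
cmp $t6, 17  (cmp 15,17)
blt again: taken
$t1=3^8=11
$t1=11^3=8
$t6=15+2=17
cmp $t6, 17  (cmp 17,17)
blt again: not taken
halt.

17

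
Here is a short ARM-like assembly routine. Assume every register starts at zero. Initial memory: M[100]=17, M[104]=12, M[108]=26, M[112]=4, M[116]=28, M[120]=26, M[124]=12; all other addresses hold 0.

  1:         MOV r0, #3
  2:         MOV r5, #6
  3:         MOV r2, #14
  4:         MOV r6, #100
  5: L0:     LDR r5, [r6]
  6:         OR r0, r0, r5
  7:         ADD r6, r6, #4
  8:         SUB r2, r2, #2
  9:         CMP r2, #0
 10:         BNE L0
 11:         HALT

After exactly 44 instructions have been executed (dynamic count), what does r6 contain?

128

after MOV r0, #3: r0=3
after MOV r5, #6: r5=6
after MOV r2, #14: r2=14
after MOV r6, #100: r6=100
after LDR r5, [r6]: r5=M[100]=17
after OR r0, r0, r5: r0=3|17=19
after ADD r6, r6, #4: r6=100+4=104
after SUB r2, r2, #2: r2=14-2=12
CMP r2, #0  (cmp 12,0)
BNE L0: taken
after LDR r5, [r6]: r5=M[104]=12
after OR r0, r0, r5: r0=19|12=31
after ADD r6, r6, #4: r6=104+4=108
after SUB r2, r2, #2: r2=12-2=10
CMP r2, #0  (cmp 10,0)
BNE L0: taken
after LDR r5, [r6]: r5=M[108]=26
after OR r0, r0, r5: r0=31|26=31
after ADD r6, r6, #4: r6=108+4=112
after SUB r2, r2, #2: r2=10-2=8
CMP r2, #0  (cmp 8,0)
BNE L0: taken
after LDR r5, [r6]: r5=M[112]=4
after OR r0, r0, r5: r0=31|4=31
after ADD r6, r6, #4: r6=112+4=116
after SUB r2, r2, #2: r2=8-2=6
CMP r2, #0  (cmp 6,0)
BNE L0: taken
after LDR r5, [r6]: r5=M[116]=28
after OR r0, r0, r5: r0=31|28=31
after ADD r6, r6, #4: r6=116+4=120
after SUB r2, r2, #2: r2=6-2=4
CMP r2, #0  (cmp 4,0)
BNE L0: taken
after LDR r5, [r6]: r5=M[120]=26
after OR r0, r0, r5: r0=31|26=31
after ADD r6, r6, #4: r6=120+4=124
after SUB r2, r2, #2: r2=4-2=2
CMP r2, #0  (cmp 2,0)
BNE L0: taken
after LDR r5, [r6]: r5=M[124]=12
after OR r0, r0, r5: r0=31|12=31
after ADD r6, r6, #4: r6=124+4=128
after SUB r2, r2, #2: r2=2-2=0
After step 44: r6 = 128.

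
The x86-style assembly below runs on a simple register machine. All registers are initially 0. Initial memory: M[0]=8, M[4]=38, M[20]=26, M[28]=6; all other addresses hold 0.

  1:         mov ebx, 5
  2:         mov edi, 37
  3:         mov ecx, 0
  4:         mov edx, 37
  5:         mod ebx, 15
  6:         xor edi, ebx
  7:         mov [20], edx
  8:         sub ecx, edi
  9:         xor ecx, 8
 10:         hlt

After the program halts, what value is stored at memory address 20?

37

ebx=5
edi=37
ecx=0
edx=37
ebx=5%15=5
edi=37^5=32
mov [20], edx → M[20]=37
ecx=0-32=-32
ecx=(-32)^8=-24
halt.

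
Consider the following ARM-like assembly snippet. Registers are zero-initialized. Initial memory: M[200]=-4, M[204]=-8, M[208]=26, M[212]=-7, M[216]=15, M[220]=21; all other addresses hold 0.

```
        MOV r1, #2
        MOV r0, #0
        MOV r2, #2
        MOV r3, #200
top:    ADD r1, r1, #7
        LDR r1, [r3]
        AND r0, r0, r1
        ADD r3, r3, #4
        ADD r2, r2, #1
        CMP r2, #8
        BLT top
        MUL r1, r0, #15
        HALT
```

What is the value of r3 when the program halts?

after MOV r1, #2: r1=2
after MOV r0, #0: r0=0
after MOV r2, #2: r2=2
after MOV r3, #200: r3=200
after ADD r1, r1, #7: r1=2+7=9
after LDR r1, [r3]: r1=M[200]=-4
after AND r0, r0, r1: r0=0&(-4)=0
after ADD r3, r3, #4: r3=200+4=204
after ADD r2, r2, #1: r2=2+1=3
CMP r2, #8  (cmp 3,8)
BLT top: taken
after ADD r1, r1, #7: r1=(-4)+7=3
after LDR r1, [r3]: r1=M[204]=-8
after AND r0, r0, r1: r0=0&(-8)=0
after ADD r3, r3, #4: r3=204+4=208
after ADD r2, r2, #1: r2=3+1=4
CMP r2, #8  (cmp 4,8)
BLT top: taken
after ADD r1, r1, #7: r1=(-8)+7=-1
after LDR r1, [r3]: r1=M[208]=26
after AND r0, r0, r1: r0=0&26=0
after ADD r3, r3, #4: r3=208+4=212
after ADD r2, r2, #1: r2=4+1=5
CMP r2, #8  (cmp 5,8)
BLT top: taken
after ADD r1, r1, #7: r1=26+7=33
after LDR r1, [r3]: r1=M[212]=-7
after AND r0, r0, r1: r0=0&(-7)=0
after ADD r3, r3, #4: r3=212+4=216
after ADD r2, r2, #1: r2=5+1=6
CMP r2, #8  (cmp 6,8)
BLT top: taken
after ADD r1, r1, #7: r1=(-7)+7=0
after LDR r1, [r3]: r1=M[216]=15
after AND r0, r0, r1: r0=0&15=0
after ADD r3, r3, #4: r3=216+4=220
after ADD r2, r2, #1: r2=6+1=7
CMP r2, #8  (cmp 7,8)
BLT top: taken
after ADD r1, r1, #7: r1=15+7=22
after LDR r1, [r3]: r1=M[220]=21
after AND r0, r0, r1: r0=0&21=0
after ADD r3, r3, #4: r3=220+4=224
after ADD r2, r2, #1: r2=7+1=8
CMP r2, #8  (cmp 8,8)
BLT top: not taken
after MUL r1, r0, #15: r1=0*15=0
halt.

224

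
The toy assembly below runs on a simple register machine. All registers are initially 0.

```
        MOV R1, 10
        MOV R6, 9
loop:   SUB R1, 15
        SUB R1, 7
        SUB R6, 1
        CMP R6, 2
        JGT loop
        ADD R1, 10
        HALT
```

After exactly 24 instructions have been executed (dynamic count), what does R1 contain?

-100

after MOV R1, 10: R1=10
after MOV R6, 9: R6=9
after SUB R1, 15: R1=10-15=-5
after SUB R1, 7: R1=(-5)-7=-12
after SUB R6, 1: R6=9-1=8
CMP R6, 2  (cmp 8,2)
JGT loop: taken
after SUB R1, 15: R1=(-12)-15=-27
after SUB R1, 7: R1=(-27)-7=-34
after SUB R6, 1: R6=8-1=7
CMP R6, 2  (cmp 7,2)
JGT loop: taken
after SUB R1, 15: R1=(-34)-15=-49
after SUB R1, 7: R1=(-49)-7=-56
after SUB R6, 1: R6=7-1=6
CMP R6, 2  (cmp 6,2)
JGT loop: taken
after SUB R1, 15: R1=(-56)-15=-71
after SUB R1, 7: R1=(-71)-7=-78
after SUB R6, 1: R6=6-1=5
CMP R6, 2  (cmp 5,2)
JGT loop: taken
after SUB R1, 15: R1=(-78)-15=-93
after SUB R1, 7: R1=(-93)-7=-100
After step 24: R1 = -100.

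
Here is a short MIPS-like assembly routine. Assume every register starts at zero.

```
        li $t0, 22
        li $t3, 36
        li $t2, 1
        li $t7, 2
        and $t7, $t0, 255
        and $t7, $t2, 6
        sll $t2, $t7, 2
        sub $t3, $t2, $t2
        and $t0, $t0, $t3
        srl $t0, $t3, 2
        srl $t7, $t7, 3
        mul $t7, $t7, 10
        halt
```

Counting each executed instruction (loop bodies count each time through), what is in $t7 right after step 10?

0

li $t0, 22 → $t0=22
li $t3, 36 → $t3=36
li $t2, 1 → $t2=1
li $t7, 2 → $t7=2
and $t7, $t0, 255 → $t7=22&255=22
and $t7, $t2, 6 → $t7=1&6=0
sll $t2, $t7, 2 → $t2=0<<2=0
sub $t3, $t2, $t2 → $t3=0-0=0
and $t0, $t0, $t3 → $t0=22&0=0
srl $t0, $t3, 2 → $t0=0>>2=0
After step 10: $t7 = 0.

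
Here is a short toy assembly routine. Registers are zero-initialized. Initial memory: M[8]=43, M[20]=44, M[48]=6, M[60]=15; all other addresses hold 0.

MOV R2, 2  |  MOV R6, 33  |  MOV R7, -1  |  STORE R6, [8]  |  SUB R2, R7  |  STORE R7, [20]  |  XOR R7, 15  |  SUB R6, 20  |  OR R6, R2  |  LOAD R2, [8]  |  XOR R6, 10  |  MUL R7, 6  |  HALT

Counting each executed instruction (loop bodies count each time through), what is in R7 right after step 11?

-16

MOV R2, 2 → R2=2
MOV R6, 33 → R6=33
MOV R7, -1 → R7=-1
STORE R6, [8] → M[8]=33
SUB R2, R7 → R2=2-(-1)=3
STORE R7, [20] → M[20]=-1
XOR R7, 15 → R7=(-1)^15=-16
SUB R6, 20 → R6=33-20=13
OR R6, R2 → R6=13|3=15
LOAD R2, [8] → R2=M[8]=33
XOR R6, 10 → R6=15^10=5
After step 11: R7 = -16.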